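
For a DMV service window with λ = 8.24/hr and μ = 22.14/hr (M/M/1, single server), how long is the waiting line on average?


ρ = 8.24/22.14 = 0.3722
Lq = ρ²/(1−ρ) = 0.1385/0.6278 = 0.2206

Final: 0.2206


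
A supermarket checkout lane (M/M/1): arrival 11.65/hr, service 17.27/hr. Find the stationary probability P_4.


ρ = 11.65/17.27 = 0.6746
P_n = (1−ρ)·ρ^n = (1 − 0.6746)·0.6746^4 = 0.3254·0.207078 = 0.067387

Final: 0.067387


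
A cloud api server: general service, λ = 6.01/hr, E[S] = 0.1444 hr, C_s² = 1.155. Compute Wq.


ρ = λ·E[S] = 6.01·0.1444 = 0.8678
E[S²] = E[S]²(1+C_s²) = 0.1444²·(1+1.155) = 0.044935
Wq = λ·E[S²]/(2(1−ρ)) = 6.01·0.044935/(2·0.1322) = 1.02174 hr

Final: 1.02174 hr


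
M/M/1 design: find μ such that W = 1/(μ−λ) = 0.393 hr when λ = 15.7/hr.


W = 1/(μ−λ) ⇒ μ − λ = 1/W = 1/0.393 = 2.5445
μ = λ + 1/W = 15.7 + 2.5445 = 18.2445 per hr

Final: 18.2445 /hr


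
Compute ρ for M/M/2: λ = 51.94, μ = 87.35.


ρ = λ/(cμ) = 51.94/(2·87.35) = 51.94/174.70 = 0.2973

Final: 0.2973


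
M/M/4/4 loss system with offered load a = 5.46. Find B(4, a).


B(c,a) = (a^c/c!) / Σ_{k=0}^{c} a^k/k!
a^4/4! = 37.030479
Σ terms (k=0..4): 1.00000 + 5.46000 + 14.90580 + 27.12856 + 37.03048 = 85.524835
B = 37.030479/85.524835 = 0.432979

Final: 0.432979


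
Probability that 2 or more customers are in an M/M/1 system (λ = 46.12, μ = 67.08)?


ρ = 46.12/67.08 = 0.6875
P(N ≥ n) = ρ^n = 0.6875^2 = 0.472707

Final: 0.472707


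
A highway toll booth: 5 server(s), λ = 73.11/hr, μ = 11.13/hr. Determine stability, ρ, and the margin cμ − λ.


Total capacity cμ = 5·11.13 = 55.65/hr
ρ = λ/(cμ) = 73.11/55.65 = 1.3137
Stable ⇔ ρ < 1: NO
Spare capacity = cμ − λ = 55.65 − 73.11 = -17.46/hr

Final: ρ = 1.3137; unstable; margin = -17.46/hr


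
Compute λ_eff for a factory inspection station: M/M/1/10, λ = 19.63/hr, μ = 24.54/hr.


ρ = 0.7999; P_K = (1−ρ)ρ^10/(1−ρ^11) = 0.023476
λ_eff = λ(1 − P_K) = 19.63·(1 − 0.023476) = 19.63·0.976524 = 19.1692 /hr

Final: 19.1692 /hr


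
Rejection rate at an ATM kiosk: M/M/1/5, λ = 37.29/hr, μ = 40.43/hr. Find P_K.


ρ = λ/μ = 37.29/40.43 = 0.9223
P_K = (1−ρ)ρ^K/(1−ρ^(K+1)) = (0.07767·0.667488)/(1 − 0.615647)
= 0.051840/0.384353 = 0.134877

Final: 0.134877


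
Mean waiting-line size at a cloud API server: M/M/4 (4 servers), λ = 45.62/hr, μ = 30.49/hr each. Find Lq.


a = λ/μ = 1.4962; ρ = a/4 = 0.3741
P₀ = 0.221854
Lq = P₀·a^c·ρ / (c!·(1−ρ)²) = 0.221854·5.01177·0.3741/(24·0.39180)
= 0.04423

Final: 0.04423


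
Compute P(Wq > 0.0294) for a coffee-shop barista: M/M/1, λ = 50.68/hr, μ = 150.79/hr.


ρ = 50.68/150.79 = 0.3361
P(Wq > t) = ρ·e^{−(μ−λ)t} = 0.3361·e^{−2.9432}
= 0.3361·0.052695 = 0.017711

Final: 0.017711


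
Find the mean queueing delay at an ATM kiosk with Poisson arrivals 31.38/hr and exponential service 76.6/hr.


ρ = 31.38/76.6 = 0.4097
Wq = ρ/(μ−λ) = 0.4097/(76.6 − 31.38) = 0.4097/45.22 = 0.009059 hr

Final: 0.009059 hr


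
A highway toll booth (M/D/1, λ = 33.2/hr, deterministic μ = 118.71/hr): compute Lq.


ρ = 33.2/118.71 = 0.2797
M/D/1: Lq = ρ²/(2(1−ρ)) = 0.07822/(2·0.7203) = 0.05429

Final: 0.05429


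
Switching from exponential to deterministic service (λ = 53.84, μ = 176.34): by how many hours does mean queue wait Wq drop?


ρ = 53.84/176.34 = 0.3053
Wq(M/M/1) = ρ/(μ−λ) = 0.3053/122.50 = 0.002492 hr
Wq(M/D/1) = ρ/(2(μ−λ)) = 0.001246 hr
Savings = 0.002492 − 0.001246 = 0.001246 hr

Final: 0.001246 hr


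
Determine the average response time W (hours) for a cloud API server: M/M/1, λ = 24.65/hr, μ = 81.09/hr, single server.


W = 1/(μ−λ) = 1/(81.09 − 24.65) = 1/56.44 = 0.01772 hr

Final: 0.01772 hr


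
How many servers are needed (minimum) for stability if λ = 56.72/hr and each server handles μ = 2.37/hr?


Stability requires cμ > λ ⇔ c > λ/μ.
λ/μ = 56.72/2.37 = 23.9325
Minimum integer c = ⌊23.9325⌋ + 1 = 24
Check: 24·2.37 = 56.88 > 56.72, while 23·2.37 = 54.51 ≤ 56.72

Final: 24 servers


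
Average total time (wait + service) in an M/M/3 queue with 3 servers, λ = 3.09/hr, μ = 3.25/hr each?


a = 0.9508; ρ = 0.3169; P₀ = 0.382782
Lq = P₀·a^c·ρ/(c!(1−ρ)²) = 0.03724
Wq = Lq/λ = 0.03724/3.09 = 0.01205 hr
W = Wq + 1/μ = 0.01205 + 0.30769 = 0.31974 hr

Final: 0.31974 hr


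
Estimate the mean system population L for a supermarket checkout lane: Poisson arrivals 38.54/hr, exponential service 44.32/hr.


ρ = λ/μ = 38.54/44.32 = 0.8696
L = ρ/(1−ρ) = 0.8696/(1 − 0.8696) = 0.8696/0.1304 = 6.6678

Final: 6.6678


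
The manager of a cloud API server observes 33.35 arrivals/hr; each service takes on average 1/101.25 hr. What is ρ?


ρ = λ/μ = 33.35/101.25 = 0.3294

Final: 0.3294


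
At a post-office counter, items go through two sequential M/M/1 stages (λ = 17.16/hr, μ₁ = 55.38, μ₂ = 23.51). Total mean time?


Each node sees arrival rate λ = 17.16/hr (tandem ⇒ throughput preserved).
W₁ = 1/(μ₁−λ) = 1/(55.38−17.16) = 0.02616 hr
W₂ = 1/(μ₂−λ) = 1/(23.51−17.16) = 0.15748 hr
W_total = W₁ + W₂ = 0.02616 + 0.15748 = 0.18364 hr

Final: 0.18364 hr


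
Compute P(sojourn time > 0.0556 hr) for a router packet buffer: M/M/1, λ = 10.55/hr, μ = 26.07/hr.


W ~ Exponential(μ−λ) for M/M/1.
μ − λ = 26.07 − 10.55 = 15.5200
P(W > t) = e^{−(μ−λ)t} = e^{−0.8629} = 0.421932

Final: 0.421932


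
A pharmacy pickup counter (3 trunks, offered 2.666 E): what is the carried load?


B(3,2.666) = 0.304312 (Erlang-B)
Carried load = a(1 − B) = 2.666·(1 − 0.304312) = 2.666·0.695688 = 1.8547 E

Final: 1.8547 Erlangs


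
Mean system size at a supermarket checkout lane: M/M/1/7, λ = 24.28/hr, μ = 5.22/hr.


ρ = 24.28/5.22 = 4.6513
L = ρ[1 − (K+1)ρ^K + Kρ^(K+1)] / [(1−ρ)(1−ρ^(K+1))]
Numerator: 4.6513·(1 − 8·47102.857647 + 7·219091.452811) = 5380756.423435
Denominator: (-3.6513)·(-219090.452811) = 799973.952217
L = 5380756.423435/799973.952217 = 6.7262

Final: 6.7262


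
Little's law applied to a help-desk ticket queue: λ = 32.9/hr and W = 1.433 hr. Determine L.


L = λW = 32.9·1.433 = 47.1457

Final: 47.1457


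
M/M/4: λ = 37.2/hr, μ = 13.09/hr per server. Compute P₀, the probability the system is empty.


a = λ/μ = 37.2/13.09 = 2.8419; ρ = a/c = 0.7105
Σ_{k=0}^{3} a^k/k! (terms k=0..3) = 1.00000 + 2.84186 + 4.03810 + 3.82524 = 11.70520
Tail: a^4/(4!(1−ρ)) = 65.22486/(24·0.2895) = 9.38647
P₀ = 1/(11.70520 + 9.38647) = 1/21.09167 = 0.047412

Final: 0.047412


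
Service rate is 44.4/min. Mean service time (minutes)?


Mean service time = 1/μ = 1/44.4 minute = 0.02252 minute
In minutes: 0.02252 × 1 = 0.02252 min

Final: 0.02252 min


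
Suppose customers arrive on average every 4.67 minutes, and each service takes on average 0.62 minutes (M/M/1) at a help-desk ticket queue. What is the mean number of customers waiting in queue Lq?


λ = 60/4.67 = 12.8480 /hr
μ = 60/0.62 = 96.7742 /hr
ρ = λ/μ = 12.8480/96.7742 = 0.1328
Lq = ρ²/(1−ρ) = 0.01763/0.8672 = 0.02032

Final: 0.02032


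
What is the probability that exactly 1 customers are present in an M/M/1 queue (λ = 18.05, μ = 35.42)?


ρ = 18.05/35.42 = 0.5096
P_n = (1−ρ)·ρ^n = (1 − 0.5096)·0.5096^1 = 0.4904·0.509599 = 0.249908

Final: 0.249908


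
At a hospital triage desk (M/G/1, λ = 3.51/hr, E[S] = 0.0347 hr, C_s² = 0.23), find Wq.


ρ = λ·E[S] = 3.51·0.0347 = 0.1218
E[S²] = E[S]²(1+C_s²) = 0.0347²·(1+0.23) = 0.001481
Wq = λ·E[S²]/(2(1−ρ)) = 3.51·0.001481/(2·0.8782) = 0.002960 hr

Final: 0.002960 hr


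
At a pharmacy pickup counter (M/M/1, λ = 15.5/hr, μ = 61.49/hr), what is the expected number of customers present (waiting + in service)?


ρ = λ/μ = 15.5/61.49 = 0.2521
L = ρ/(1−ρ) = 0.2521/(1 − 0.2521) = 0.2521/0.7479 = 0.3370

Final: 0.3370


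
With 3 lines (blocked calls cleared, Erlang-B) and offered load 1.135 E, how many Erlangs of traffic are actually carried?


B(3,1.135) = 0.080617 (Erlang-B)
Carried load = a(1 − B) = 1.135·(1 − 0.080617) = 1.135·0.919383 = 1.0435 E

Final: 1.0435 Erlangs


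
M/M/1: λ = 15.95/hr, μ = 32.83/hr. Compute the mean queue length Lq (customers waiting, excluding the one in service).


ρ = 15.95/32.83 = 0.4858
Lq = ρ²/(1−ρ) = 0.2360/0.5142 = 0.4591

Final: 0.4591


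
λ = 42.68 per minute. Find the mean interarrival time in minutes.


Mean interarrival time = 1/λ = 1/42.68 minute = 0.02343 minute
In minutes: 0.02343 × 1 = 0.02343 min

Final: 0.02343 min


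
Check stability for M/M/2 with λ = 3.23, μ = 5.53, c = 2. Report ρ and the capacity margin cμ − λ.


Total capacity cμ = 2·5.53 = 11.06/hr
ρ = λ/(cμ) = 3.23/11.06 = 0.2920
Stable ⇔ ρ < 1: YES
Spare capacity = cμ − λ = 11.06 − 3.23 = 7.83/hr

Final: ρ = 0.2920; stable; margin = 7.83/hr


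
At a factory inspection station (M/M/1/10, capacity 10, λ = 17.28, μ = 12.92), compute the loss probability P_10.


ρ = λ/μ = 17.28/12.92 = 1.3375
P_K = (1−ρ)ρ^K/(1−ρ^(K+1)) = (-0.3375·18.315224)/(1 − 24.495904)
= -6.180679/-23.495904 = 0.263053

Final: 0.263053


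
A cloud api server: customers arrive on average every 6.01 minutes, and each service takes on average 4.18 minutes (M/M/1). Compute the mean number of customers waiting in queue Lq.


λ = 60/6.01 = 9.9834 /hr
μ = 60/4.18 = 14.3541 /hr
ρ = λ/μ = 9.9834/14.3541 = 0.6955
Lq = ρ²/(1−ρ) = 0.4837/0.3045 = 1.5886

Final: 1.5886


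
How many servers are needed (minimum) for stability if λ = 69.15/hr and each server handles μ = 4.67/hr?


Stability requires cμ > λ ⇔ c > λ/μ.
λ/μ = 69.15/4.67 = 14.8073
Minimum integer c = ⌊14.8073⌋ + 1 = 15
Check: 15·4.67 = 70.05 > 69.15, while 14·4.67 = 65.38 ≤ 69.15

Final: 15 servers


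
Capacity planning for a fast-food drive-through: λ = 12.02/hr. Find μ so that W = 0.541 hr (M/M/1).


W = 1/(μ−λ) ⇒ μ − λ = 1/W = 1/0.541 = 1.8484
μ = λ + 1/W = 12.02 + 1.8484 = 13.8684 per hr

Final: 13.8684 /hr


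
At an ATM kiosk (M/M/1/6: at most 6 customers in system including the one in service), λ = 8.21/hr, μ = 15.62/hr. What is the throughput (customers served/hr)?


ρ = 0.5256; P_K = (1−ρ)ρ^6/(1−ρ^7) = 0.010115
λ_eff = λ(1 − P_K) = 8.21·(1 − 0.010115) = 8.21·0.989885 = 8.1270 /hr

Final: 8.1270 /hr


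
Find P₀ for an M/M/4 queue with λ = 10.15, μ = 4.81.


a = λ/μ = 10.15/4.81 = 2.1102; ρ = a/c = 0.5275
Σ_{k=0}^{3} a^k/k! (terms k=0..3) = 1.00000 + 2.11019 + 2.22644 + 1.56607 = 6.90270
Tail: a^4/(4!(1−ρ)) = 19.82823/(24·0.4725) = 1.74869
P₀ = 1/(6.90270 + 1.74869) = 1/8.65140 = 0.115588

Final: 0.115588


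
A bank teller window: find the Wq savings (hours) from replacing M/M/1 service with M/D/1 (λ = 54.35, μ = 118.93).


ρ = 54.35/118.93 = 0.4570
Wq(M/M/1) = ρ/(μ−λ) = 0.4570/64.58 = 0.007076 hr
Wq(M/D/1) = ρ/(2(μ−λ)) = 0.003538 hr
Savings = 0.007076 − 0.003538 = 0.003538 hr

Final: 0.003538 hr


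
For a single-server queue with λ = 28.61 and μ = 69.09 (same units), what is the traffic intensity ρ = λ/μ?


ρ = λ/μ = 28.61/69.09 = 0.4141

Final: 0.4141


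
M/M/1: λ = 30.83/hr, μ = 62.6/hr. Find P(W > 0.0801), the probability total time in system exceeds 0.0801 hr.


W ~ Exponential(μ−λ) for M/M/1.
μ − λ = 62.6 − 30.83 = 31.7700
P(W > t) = e^{−(μ−λ)t} = e^{−2.5448} = 0.078491

Final: 0.078491


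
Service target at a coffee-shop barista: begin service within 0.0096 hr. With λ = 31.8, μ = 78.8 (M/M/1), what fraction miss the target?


ρ = 31.8/78.8 = 0.4036
P(Wq > t) = ρ·e^{−(μ−λ)t} = 0.4036·e^{−0.4512}
= 0.4036·0.636863 = 0.257008

Final: 0.257008


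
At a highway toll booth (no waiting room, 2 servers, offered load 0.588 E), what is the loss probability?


B(c,a) = (a^c/c!) / Σ_{k=0}^{c} a^k/k!
a^2/2! = 0.172872
Σ terms (k=0..2): 1.00000 + 0.58800 + 0.17287 = 1.760872
B = 0.172872/1.760872 = 0.098174

Final: 0.098174


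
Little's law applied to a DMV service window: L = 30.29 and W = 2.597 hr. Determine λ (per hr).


λ = L/W = 30.29/2.597 = 11.6635 /hr

Final: 11.6635 /hr


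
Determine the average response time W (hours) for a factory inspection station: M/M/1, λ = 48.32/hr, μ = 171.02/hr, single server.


W = 1/(μ−λ) = 1/(171.02 − 48.32) = 1/122.70 = 0.008150 hr

Final: 0.008150 hr


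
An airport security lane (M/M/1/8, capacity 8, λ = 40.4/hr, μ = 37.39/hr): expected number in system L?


ρ = 40.4/37.39 = 1.0805
L = ρ[1 − (K+1)ρ^K + Kρ^(K+1)] / [(1−ρ)(1−ρ^(K+1))]
Numerator: 1.0805·(1 − 9·1.857835 + 8·2.007396) = 0.365915
Denominator: (-0.08050)·(-1.007396) = 0.081098
L = 0.365915/0.081098 = 4.5120

Final: 4.5120


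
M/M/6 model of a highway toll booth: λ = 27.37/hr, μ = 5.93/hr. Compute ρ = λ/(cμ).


ρ = λ/(cμ) = 27.37/(6·5.93) = 27.37/35.58 = 0.7693

Final: 0.7693


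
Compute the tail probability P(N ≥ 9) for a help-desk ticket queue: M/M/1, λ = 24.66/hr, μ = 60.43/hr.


ρ = 24.66/60.43 = 0.4081
P(N ≥ n) = ρ^n = 0.4081^9 = 0.0003138

Final: 0.0003138


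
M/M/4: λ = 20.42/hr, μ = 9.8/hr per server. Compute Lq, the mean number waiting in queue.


a = λ/μ = 2.0837; ρ = a/4 = 0.5209
P₀ = 0.119023
Lq = P₀·a^c·ρ / (c!·(1−ρ)²) = 0.119023·18.85032·0.5209/(24·0.22952)
= 0.21217

Final: 0.21217


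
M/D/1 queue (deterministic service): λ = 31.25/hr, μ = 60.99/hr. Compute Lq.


ρ = 31.25/60.99 = 0.5124
M/D/1: Lq = ρ²/(2(1−ρ)) = 0.2625/(2·0.4876) = 0.26920

Final: 0.26920


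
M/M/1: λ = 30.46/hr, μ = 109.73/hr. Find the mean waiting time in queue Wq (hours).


ρ = 30.46/109.73 = 0.2776
Wq = ρ/(μ−λ) = 0.2776/(109.73 − 30.46) = 0.2776/79.27 = 0.003502 hr

Final: 0.003502 hr


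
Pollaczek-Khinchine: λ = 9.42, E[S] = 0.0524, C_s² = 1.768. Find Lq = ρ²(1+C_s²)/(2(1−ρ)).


ρ = λ·E[S] = 9.42·0.0524 = 0.4936
Lq = ρ²(1+C_s²)/(2(1−ρ)) = 0.2436·(1+1.768)/(2·0.5064)
= 0.2436·2.7680/1.0128 = 0.66591

Final: 0.66591


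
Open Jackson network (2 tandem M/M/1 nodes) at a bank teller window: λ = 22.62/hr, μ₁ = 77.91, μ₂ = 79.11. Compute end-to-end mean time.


Each node sees arrival rate λ = 22.62/hr (tandem ⇒ throughput preserved).
W₁ = 1/(μ₁−λ) = 1/(77.91−22.62) = 0.01809 hr
W₂ = 1/(μ₂−λ) = 1/(79.11−22.62) = 0.01770 hr
W_total = W₁ + W₂ = 0.01809 + 0.01770 = 0.03579 hr

Final: 0.03579 hr


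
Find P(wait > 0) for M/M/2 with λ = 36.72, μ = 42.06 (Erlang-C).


a = λ/μ = 0.8730; ρ = a/2 = 0.4365
P₀ = 0.392254 (from M/M/c formula)
C(c,a) = [a^c/(c!(1−ρ))]·P₀ = [0.76220/(2·0.5635)]·0.392254
= 0.67633·0.392254 = 0.265293

Final: 0.265293


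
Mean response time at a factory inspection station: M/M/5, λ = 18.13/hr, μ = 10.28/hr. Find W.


a = 1.7636; ρ = 0.3527; P₀ = 0.170771
Lq = P₀·a^c·ρ/(c!(1−ρ)²) = 0.02044
Wq = Lq/λ = 0.02044/18.13 = 0.001127 hr
W = Wq + 1/μ = 0.001127 + 0.09728 = 0.09840 hr

Final: 0.09840 hr


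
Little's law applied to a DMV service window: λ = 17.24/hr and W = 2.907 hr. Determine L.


L = λW = 17.24·2.907 = 50.1167

Final: 50.1167


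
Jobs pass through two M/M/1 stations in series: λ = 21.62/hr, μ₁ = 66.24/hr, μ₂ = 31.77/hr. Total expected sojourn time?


Each node sees arrival rate λ = 21.62/hr (tandem ⇒ throughput preserved).
W₁ = 1/(μ₁−λ) = 1/(66.24−21.62) = 0.02241 hr
W₂ = 1/(μ₂−λ) = 1/(31.77−21.62) = 0.09852 hr
W_total = W₁ + W₂ = 0.02241 + 0.09852 = 0.12093 hr

Final: 0.12093 hr


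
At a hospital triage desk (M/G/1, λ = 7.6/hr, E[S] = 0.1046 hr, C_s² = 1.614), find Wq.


ρ = λ·E[S] = 7.6·0.1046 = 0.7950
E[S²] = E[S]²(1+C_s²) = 0.1046²·(1+1.614) = 0.028600
Wq = λ·E[S²]/(2(1−ρ)) = 7.6·0.028600/(2·0.2050) = 0.53005 hr

Final: 0.53005 hr


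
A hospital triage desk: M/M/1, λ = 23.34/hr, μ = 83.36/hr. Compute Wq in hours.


ρ = 23.34/83.36 = 0.2800
Wq = ρ/(μ−λ) = 0.2800/(83.36 − 23.34) = 0.2800/60.02 = 0.004665 hr

Final: 0.004665 hr


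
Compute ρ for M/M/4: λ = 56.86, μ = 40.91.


ρ = λ/(cμ) = 56.86/(4·40.91) = 56.86/163.64 = 0.3475

Final: 0.3475


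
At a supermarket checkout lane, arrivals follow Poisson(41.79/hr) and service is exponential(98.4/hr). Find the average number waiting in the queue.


ρ = 41.79/98.4 = 0.4247
Lq = ρ²/(1−ρ) = 0.1804/0.5753 = 0.3135

Final: 0.3135


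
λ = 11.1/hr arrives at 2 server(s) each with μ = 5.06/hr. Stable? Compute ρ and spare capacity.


Total capacity cμ = 2·5.06 = 10.12/hr
ρ = λ/(cμ) = 11.1/10.12 = 1.0968
Stable ⇔ ρ < 1: NO
Spare capacity = cμ − λ = 10.12 − 11.1 = -0.98/hr

Final: ρ = 1.0968; unstable; margin = -0.98/hr


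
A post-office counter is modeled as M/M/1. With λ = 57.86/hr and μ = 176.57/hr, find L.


ρ = λ/μ = 57.86/176.57 = 0.3277
L = ρ/(1−ρ) = 0.3277/(1 − 0.3277) = 0.3277/0.6723 = 0.4874

Final: 0.4874


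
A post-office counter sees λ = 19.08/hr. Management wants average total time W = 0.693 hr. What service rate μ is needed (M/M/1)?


W = 1/(μ−λ) ⇒ μ − λ = 1/W = 1/0.693 = 1.4430
μ = λ + 1/W = 19.08 + 1.4430 = 20.5230 per hr

Final: 20.5230 /hr


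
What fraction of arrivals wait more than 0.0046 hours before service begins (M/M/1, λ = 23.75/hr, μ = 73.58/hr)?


ρ = 23.75/73.58 = 0.3228
P(Wq > t) = ρ·e^{−(μ−λ)t} = 0.3228·e^{−0.2292}
= 0.3228·0.795155 = 0.256659

Final: 0.256659


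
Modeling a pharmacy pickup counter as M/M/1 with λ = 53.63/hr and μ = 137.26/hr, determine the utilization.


ρ = λ/μ = 53.63/137.26 = 0.3907

Final: 0.3907


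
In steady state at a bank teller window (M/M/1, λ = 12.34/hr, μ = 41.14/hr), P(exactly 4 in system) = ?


ρ = 12.34/41.14 = 0.3000
P_n = (1−ρ)·ρ^n = (1 − 0.3000)·0.3000^4 = 0.7000·0.008095 = 0.005667

Final: 0.005667


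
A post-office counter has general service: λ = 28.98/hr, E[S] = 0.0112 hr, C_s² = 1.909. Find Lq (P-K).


ρ = λ·E[S] = 28.98·0.0112 = 0.3246
Lq = ρ²(1+C_s²)/(2(1−ρ)) = 0.1053·(1+1.909)/(2·0.6754)
= 0.1053·2.9090/1.3508 = 0.22687

Final: 0.22687


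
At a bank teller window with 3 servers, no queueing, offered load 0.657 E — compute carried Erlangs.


B(3,0.657) = 0.024616 (Erlang-B)
Carried load = a(1 − B) = 0.657·(1 − 0.024616) = 0.657·0.975384 = 0.6408 E

Final: 0.6408 Erlangs


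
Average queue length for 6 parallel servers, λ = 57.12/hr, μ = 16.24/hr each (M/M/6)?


a = λ/μ = 3.5172; ρ = a/6 = 0.5862
P₀ = 0.028432
Lq = P₀·a^c·ρ / (c!·(1−ρ)²) = 0.028432·1893.27214·0.5862/(720·0.17122)
= 0.25596

Final: 0.25596


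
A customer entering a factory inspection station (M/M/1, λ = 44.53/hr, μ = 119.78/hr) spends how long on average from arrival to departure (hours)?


W = 1/(μ−λ) = 1/(119.78 − 44.53) = 1/75.25 = 0.01329 hr

Final: 0.01329 hr


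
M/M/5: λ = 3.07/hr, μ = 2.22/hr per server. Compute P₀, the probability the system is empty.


a = λ/μ = 3.07/2.22 = 1.3829; ρ = a/c = 0.2766
Σ_{k=0}^{4} a^k/k! (terms k=0..4) = 1.00000 + 1.38288 + 0.95618 + 0.44076 + 0.15238 = 3.93221
Tail: a^5/(5!(1−ρ)) = 5.05740/(120·0.7234) = 0.05826
P₀ = 1/(3.93221 + 0.05826) = 1/3.99047 = 0.250597

Final: 0.250597


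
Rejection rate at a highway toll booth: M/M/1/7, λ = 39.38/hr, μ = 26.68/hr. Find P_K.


ρ = λ/μ = 39.38/26.68 = 1.4760
P_K = (1−ρ)ρ^K/(1−ρ^(K+1)) = (-0.4760·15.262624)/(1 − 22.527816)
= -7.265192/-21.527816 = 0.337479

Final: 0.337479


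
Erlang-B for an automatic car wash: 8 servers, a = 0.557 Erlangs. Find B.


B(c,a) = (a^c/c!) / Σ_{k=0}^{c} a^k/k!
a^8/8! = 0.0000002298
Σ terms (k=0..8): 1.00000 + 0.55700 + 0.15512 + 0.02880 + 0.004011 + 0.0004468 + 0.00004148 + 0.000003300 + 0.0000002298 = 1.745428
B = 0.0000002298/1.745428 = 0.0000001316

Final: 0.0000001316


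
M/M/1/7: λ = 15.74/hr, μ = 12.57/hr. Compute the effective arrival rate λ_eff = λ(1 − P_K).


ρ = 1.2522; P_K = (1−ρ)ρ^7/(1−ρ^8) = 0.241322
λ_eff = λ(1 − P_K) = 15.74·(1 − 0.241322) = 15.74·0.758678 = 11.9416 /hr

Final: 11.9416 /hr


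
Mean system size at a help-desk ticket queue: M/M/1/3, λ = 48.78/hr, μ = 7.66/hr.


ρ = 48.78/7.66 = 6.3681
L = ρ[1 − (K+1)ρ^K + Kρ^(K+1)] / [(1−ρ)(1−ρ^(K+1))]
Numerator: 6.3681·(1 − 4·258.249256 + 3·1644.569022) = 24846.660031
Denominator: (-5.3681)·(-1643.569022) = 8822.918823
L = 24846.660031/8822.918823 = 2.8161

Final: 2.8161


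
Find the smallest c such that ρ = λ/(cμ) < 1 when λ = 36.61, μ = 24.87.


Stability requires cμ > λ ⇔ c > λ/μ.
λ/μ = 36.61/24.87 = 1.4721
Minimum integer c = ⌊1.4721⌋ + 1 = 2
Check: 2·24.87 = 49.74 > 36.61, while 1·24.87 = 24.87 ≤ 36.61

Final: 2 servers


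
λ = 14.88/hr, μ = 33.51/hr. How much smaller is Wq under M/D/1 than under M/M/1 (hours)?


ρ = 14.88/33.51 = 0.4440
Wq(M/M/1) = ρ/(μ−λ) = 0.4440/18.63 = 0.02384 hr
Wq(M/D/1) = ρ/(2(μ−λ)) = 0.01192 hr
Savings = 0.02384 − 0.01192 = 0.01192 hr

Final: 0.01192 hr


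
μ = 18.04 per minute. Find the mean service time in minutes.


Mean service time = 1/μ = 1/18.04 minute = 0.05543 minute
In minutes: 0.05543 × 1 = 0.05543 min

Final: 0.05543 min


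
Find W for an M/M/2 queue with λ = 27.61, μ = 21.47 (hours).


a = 1.2860; ρ = 0.6430; P₀ = 0.217293
Lq = P₀·a^c·ρ/(c!(1−ρ)²) = 0.90642
Wq = Lq/λ = 0.90642/27.61 = 0.03283 hr
W = Wq + 1/μ = 0.03283 + 0.04658 = 0.07941 hr

Final: 0.07941 hr


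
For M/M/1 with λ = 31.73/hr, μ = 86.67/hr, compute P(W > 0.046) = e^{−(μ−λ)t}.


W ~ Exponential(μ−λ) for M/M/1.
μ − λ = 86.67 − 31.73 = 54.9400
P(W > t) = e^{−(μ−λ)t} = e^{−2.5272} = 0.079879

Final: 0.079879


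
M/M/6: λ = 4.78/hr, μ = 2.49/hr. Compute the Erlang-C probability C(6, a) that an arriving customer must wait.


a = λ/μ = 1.9197; ρ = a/6 = 0.3199
P₀ = 0.146485 (from M/M/c formula)
C(c,a) = [a^c/(c!(1−ρ))]·P₀ = [50.04622/(720·0.6801)]·0.146485
= 0.10221·0.146485 = 0.014972

Final: 0.014972


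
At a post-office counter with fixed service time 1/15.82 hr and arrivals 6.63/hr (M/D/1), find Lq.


ρ = 6.63/15.82 = 0.4191
M/D/1: Lq = ρ²/(2(1−ρ)) = 0.1756/(2·0.5809) = 0.15117

Final: 0.15117


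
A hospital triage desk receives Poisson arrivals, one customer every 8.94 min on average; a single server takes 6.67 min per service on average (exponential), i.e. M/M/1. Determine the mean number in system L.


λ = 60/8.94 = 6.7114 /hr
μ = 60/6.67 = 8.9955 /hr
ρ = λ/μ = 6.7114/8.9955 = 0.7461
L = ρ/(1−ρ) = 0.7461/0.2539 = 2.9383

Final: 2.9383


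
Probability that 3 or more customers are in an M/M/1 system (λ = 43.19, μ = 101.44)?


ρ = 43.19/101.44 = 0.4258
P(N ≥ n) = ρ^n = 0.4258^3 = 0.077183

Final: 0.077183


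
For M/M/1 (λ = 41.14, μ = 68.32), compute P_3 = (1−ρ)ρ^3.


ρ = 41.14/68.32 = 0.6022
P_n = (1−ρ)·ρ^n = (1 − 0.6022)·0.6022^3 = 0.3978·0.218348 = 0.086866

Final: 0.086866


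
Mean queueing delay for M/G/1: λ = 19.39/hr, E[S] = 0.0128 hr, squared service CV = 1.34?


ρ = λ·E[S] = 19.39·0.0128 = 0.2482
E[S²] = E[S]²(1+C_s²) = 0.0128²·(1+1.34) = 0.0003834
Wq = λ·E[S²]/(2(1−ρ)) = 19.39·0.0003834/(2·0.7518) = 0.004944 hr

Final: 0.004944 hr


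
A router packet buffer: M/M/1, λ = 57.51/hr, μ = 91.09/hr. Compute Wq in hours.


ρ = 57.51/91.09 = 0.6314
Wq = ρ/(μ−λ) = 0.6314/(91.09 − 57.51) = 0.6314/33.58 = 0.01880 hr

Final: 0.01880 hr


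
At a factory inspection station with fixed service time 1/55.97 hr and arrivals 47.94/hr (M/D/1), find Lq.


ρ = 47.94/55.97 = 0.8565
M/D/1: Lq = ρ²/(2(1−ρ)) = 0.7336/(2·0.1435) = 2.55679

Final: 2.55679


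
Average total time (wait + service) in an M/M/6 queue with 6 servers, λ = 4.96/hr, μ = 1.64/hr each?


a = 3.0244; ρ = 0.5041; P₀ = 0.047741
Lq = P₀·a^c·ρ/(c!(1−ρ)²) = 0.10400
Wq = Lq/λ = 0.10400/4.96 = 0.02097 hr
W = Wq + 1/μ = 0.02097 + 0.60976 = 0.63072 hr

Final: 0.63072 hr


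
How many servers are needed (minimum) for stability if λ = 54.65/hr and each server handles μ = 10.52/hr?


Stability requires cμ > λ ⇔ c > λ/μ.
λ/μ = 54.65/10.52 = 5.1949
Minimum integer c = ⌊5.1949⌋ + 1 = 6
Check: 6·10.52 = 63.12 > 54.65, while 5·10.52 = 52.60 ≤ 54.65

Final: 6 servers


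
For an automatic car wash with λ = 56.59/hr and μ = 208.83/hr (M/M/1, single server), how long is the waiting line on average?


ρ = 56.59/208.83 = 0.2710
Lq = ρ²/(1−ρ) = 0.07343/0.7290 = 0.1007

Final: 0.1007


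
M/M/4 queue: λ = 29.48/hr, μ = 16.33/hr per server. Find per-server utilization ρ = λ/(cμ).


ρ = λ/(cμ) = 29.48/(4·16.33) = 29.48/65.32 = 0.4513

Final: 0.4513


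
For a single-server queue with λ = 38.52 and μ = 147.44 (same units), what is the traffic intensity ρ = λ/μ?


ρ = λ/μ = 38.52/147.44 = 0.2613

Final: 0.2613


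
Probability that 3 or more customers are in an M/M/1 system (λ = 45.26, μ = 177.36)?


ρ = 45.26/177.36 = 0.2552
P(N ≥ n) = ρ^n = 0.2552^3 = 0.016618

Final: 0.016618


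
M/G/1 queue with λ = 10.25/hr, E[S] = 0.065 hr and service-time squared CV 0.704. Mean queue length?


ρ = λ·E[S] = 10.25·0.065 = 0.6663
Lq = ρ²(1+C_s²)/(2(1−ρ)) = 0.4439·(1+0.704)/(2·0.3337)
= 0.4439·1.7040/0.6675 = 1.13316

Final: 1.13316


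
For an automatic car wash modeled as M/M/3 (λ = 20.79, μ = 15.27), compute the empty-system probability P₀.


a = λ/μ = 20.79/15.27 = 1.3615; ρ = a/c = 0.4538
Σ_{k=0}^{2} a^k/k! (terms k=0..2) = 1.00000 + 1.36149 + 0.92683 = 3.28832
Tail: a^3/(3!(1−ρ)) = 2.52375/(6·0.5462) = 0.77014
P₀ = 1/(3.28832 + 0.77014) = 1/4.05846 = 0.246399

Final: 0.246399


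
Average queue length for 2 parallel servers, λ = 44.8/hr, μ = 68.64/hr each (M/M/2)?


a = λ/μ = 0.6527; ρ = a/2 = 0.3263
P₀ = 0.507909
Lq = P₀·a^c·ρ / (c!·(1−ρ)²) = 0.507909·0.42599·0.3263/(2·0.45382)
= 0.07779

Final: 0.07779


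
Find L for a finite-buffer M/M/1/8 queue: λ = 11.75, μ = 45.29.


ρ = 11.75/45.29 = 0.2594
L = ρ[1 − (K+1)ρ^K + Kρ^(K+1)] / [(1−ρ)(1−ρ^(K+1))]
Numerator: 0.2594·(1 − 9·0.00002053 + 8·0.000005325) = 0.259402
Denominator: (0.7406)·(0.999995) = 0.740557
L = 0.259402/0.740557 = 0.3503

Final: 0.3503


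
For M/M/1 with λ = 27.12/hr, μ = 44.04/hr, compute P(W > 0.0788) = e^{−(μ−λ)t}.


W ~ Exponential(μ−λ) for M/M/1.
μ − λ = 44.04 − 27.12 = 16.9200
P(W > t) = e^{−(μ−λ)t} = e^{−1.3333} = 0.263607

Final: 0.263607


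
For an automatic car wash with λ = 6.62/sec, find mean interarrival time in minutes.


Mean interarrival time = 1/λ = 1/6.62 second = 0.15106 second
In minutes: 0.15106 × 0.0166667 = 0.002518 min

Final: 0.002518 min


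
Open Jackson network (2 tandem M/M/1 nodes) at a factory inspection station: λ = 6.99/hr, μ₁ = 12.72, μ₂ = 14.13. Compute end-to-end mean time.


Each node sees arrival rate λ = 6.99/hr (tandem ⇒ throughput preserved).
W₁ = 1/(μ₁−λ) = 1/(12.72−6.99) = 0.17452 hr
W₂ = 1/(μ₂−λ) = 1/(14.13−6.99) = 0.14006 hr
W_total = W₁ + W₂ = 0.17452 + 0.14006 = 0.31458 hr

Final: 0.31458 hr


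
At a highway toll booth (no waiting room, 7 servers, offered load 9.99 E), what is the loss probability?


B(c,a) = (a^c/c!) / Σ_{k=0}^{c} a^k/k!
a^7/7! = 1970.279693
Σ terms (k=0..7): 1.00000 + 9.99000 + 49.90005 + 166.16717 + 415.00250 + 829.17499 + 1380.57636 + 1970.27969 = 4822.090760
B = 1970.279693/4822.090760 = 0.408594

Final: 0.408594


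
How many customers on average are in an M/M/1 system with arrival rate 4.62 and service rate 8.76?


ρ = λ/μ = 4.62/8.76 = 0.5274
L = ρ/(1−ρ) = 0.5274/(1 − 0.5274) = 0.5274/0.4726 = 1.1159

Final: 1.1159


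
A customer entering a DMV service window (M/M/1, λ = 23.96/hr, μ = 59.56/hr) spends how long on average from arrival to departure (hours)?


W = 1/(μ−λ) = 1/(59.56 − 23.96) = 1/35.60 = 0.02809 hr

Final: 0.02809 hr


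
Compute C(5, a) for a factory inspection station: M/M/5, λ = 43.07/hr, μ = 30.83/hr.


a = λ/μ = 1.3970; ρ = a/5 = 0.2794
P₀ = 0.247066 (from M/M/c formula)
C(c,a) = [a^c/(c!(1−ρ))]·P₀ = [5.32117/(120·0.7206)]·0.247066
= 0.06154·0.247066 = 0.015204

Final: 0.015204


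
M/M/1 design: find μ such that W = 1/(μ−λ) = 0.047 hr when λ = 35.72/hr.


W = 1/(μ−λ) ⇒ μ − λ = 1/W = 1/0.047 = 21.2766
μ = λ + 1/W = 35.72 + 21.2766 = 56.9966 per hr

Final: 56.9966 /hr


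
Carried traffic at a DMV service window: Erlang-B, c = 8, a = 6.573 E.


B(8,6.573) = 0.154278 (Erlang-B)
Carried load = a(1 − B) = 6.573·(1 − 0.154278) = 6.573·0.845722 = 5.5589 E

Final: 5.5589 Erlangs


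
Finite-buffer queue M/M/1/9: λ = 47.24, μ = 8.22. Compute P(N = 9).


ρ = λ/μ = 47.24/8.22 = 5.7470
P_K = (1−ρ)ρ^K/(1−ρ^(K+1)) = (-4.7470·6838213.288535)/(1 − 39298928.923405)
= -32460715.634870/-39298927.923405 = 0.825995

Final: 0.825995


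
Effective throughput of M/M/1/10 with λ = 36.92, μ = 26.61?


ρ = 1.3874; P_K = (1−ρ)ρ^10/(1−ρ^11) = 0.287080
λ_eff = λ(1 − P_K) = 36.92·(1 − 0.287080) = 36.92·0.712920 = 26.3210 /hr

Final: 26.3210 /hr


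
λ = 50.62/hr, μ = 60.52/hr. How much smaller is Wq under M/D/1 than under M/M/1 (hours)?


ρ = 50.62/60.52 = 0.8364
Wq(M/M/1) = ρ/(μ−λ) = 0.8364/9.90 = 0.08449 hr
Wq(M/D/1) = ρ/(2(μ−λ)) = 0.04224 hr
Savings = 0.08449 − 0.04224 = 0.04224 hr

Final: 0.04224 hr


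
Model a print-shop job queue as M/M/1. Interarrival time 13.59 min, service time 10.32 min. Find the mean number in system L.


λ = 60/13.59 = 4.4150 /hr
μ = 60/10.32 = 5.8140 /hr
ρ = λ/μ = 4.4150/5.8140 = 0.7594
L = ρ/(1−ρ) = 0.7594/0.2406 = 3.1560

Final: 3.1560


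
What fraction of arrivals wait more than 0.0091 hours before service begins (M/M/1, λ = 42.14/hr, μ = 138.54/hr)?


ρ = 42.14/138.54 = 0.3042
P(Wq > t) = ρ·e^{−(μ−λ)t} = 0.3042·e^{−0.8772}
= 0.3042·0.415929 = 0.126514

Final: 0.126514


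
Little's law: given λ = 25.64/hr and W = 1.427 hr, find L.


L = λW = 25.64·1.427 = 36.5883

Final: 36.5883


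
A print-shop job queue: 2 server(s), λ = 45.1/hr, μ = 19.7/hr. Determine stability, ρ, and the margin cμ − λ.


Total capacity cμ = 2·19.7 = 39.40/hr
ρ = λ/(cμ) = 45.1/39.40 = 1.1447
Stable ⇔ ρ < 1: NO
Spare capacity = cμ − λ = 39.40 − 45.1 = -5.70/hr

Final: ρ = 1.1447; unstable; margin = -5.70/hr


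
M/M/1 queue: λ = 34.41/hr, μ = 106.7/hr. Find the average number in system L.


ρ = λ/μ = 34.41/106.7 = 0.3225
L = ρ/(1−ρ) = 0.3225/(1 − 0.3225) = 0.3225/0.6775 = 0.4760

Final: 0.4760


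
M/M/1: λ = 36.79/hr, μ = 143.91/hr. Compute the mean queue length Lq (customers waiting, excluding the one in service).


ρ = 36.79/143.91 = 0.2556
Lq = ρ²/(1−ρ) = 0.06535/0.7444 = 0.08780

Final: 0.08780


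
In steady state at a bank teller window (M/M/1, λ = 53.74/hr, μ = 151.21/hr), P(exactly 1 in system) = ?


ρ = 53.74/151.21 = 0.3554
P_n = (1−ρ)·ρ^n = (1 − 0.3554)·0.3554^1 = 0.6446·0.355400 = 0.229091

Final: 0.229091


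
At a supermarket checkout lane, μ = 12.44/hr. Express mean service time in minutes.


Mean service time = 1/μ = 1/12.44 hour = 0.08039 hour
In minutes: 0.08039 × 60 = 4.8232 min

Final: 4.8232 min


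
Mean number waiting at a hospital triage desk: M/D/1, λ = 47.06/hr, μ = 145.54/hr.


ρ = 47.06/145.54 = 0.3233
M/D/1: Lq = ρ²/(2(1−ρ)) = 0.1046/(2·0.6767) = 0.07726

Final: 0.07726


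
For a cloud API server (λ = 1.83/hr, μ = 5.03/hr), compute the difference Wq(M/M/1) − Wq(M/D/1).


ρ = 1.83/5.03 = 0.3638
Wq(M/M/1) = ρ/(μ−λ) = 0.3638/3.20 = 0.11369 hr
Wq(M/D/1) = ρ/(2(μ−λ)) = 0.05685 hr
Savings = 0.11369 − 0.05685 = 0.05685 hr

Final: 0.05685 hr


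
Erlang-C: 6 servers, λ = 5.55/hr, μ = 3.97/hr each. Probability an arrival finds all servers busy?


a = λ/μ = 1.3980; ρ = a/6 = 0.2330
P₀ = 0.247055 (from M/M/c formula)
C(c,a) = [a^c/(c!(1−ρ))]·P₀ = [7.46474/(720·0.7670)]·0.247055
= 0.01352·0.247055 = 0.003339

Final: 0.003339


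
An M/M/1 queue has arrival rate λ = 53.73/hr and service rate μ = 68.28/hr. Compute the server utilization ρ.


ρ = λ/μ = 53.73/68.28 = 0.7869

Final: 0.7869


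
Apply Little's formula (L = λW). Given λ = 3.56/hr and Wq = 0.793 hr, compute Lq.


Lq = λWq = 3.56·0.793 = 2.8231

Final: 2.8231


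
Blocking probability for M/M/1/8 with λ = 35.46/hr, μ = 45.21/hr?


ρ = λ/μ = 35.46/45.21 = 0.7843
P_K = (1−ρ)ρ^K/(1−ρ^(K+1)) = (0.2157·0.143230)/(1 − 0.112341)
= 0.030889/0.887659 = 0.034798

Final: 0.034798


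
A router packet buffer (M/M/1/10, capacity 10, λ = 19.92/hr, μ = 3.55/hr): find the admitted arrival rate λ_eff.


ρ = 5.6113; P_K = (1−ρ)ρ^10/(1−ρ^11) = 0.821787
λ_eff = λ(1 − P_K) = 19.92·(1 − 0.821787) = 19.92·0.178213 = 3.5500 /hr

Final: 3.5500 /hr


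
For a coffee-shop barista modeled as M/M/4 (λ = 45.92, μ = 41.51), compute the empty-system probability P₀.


a = λ/μ = 45.92/41.51 = 1.1062; ρ = a/c = 0.2766
Σ_{k=0}^{3} a^k/k! (terms k=0..3) = 1.00000 + 1.10624 + 0.61188 + 0.22563 = 2.94375
Tail: a^4/(4!(1−ρ)) = 1.49760/(24·0.7234) = 0.08625
P₀ = 1/(2.94375 + 0.08625) = 1/3.03001 = 0.330032

Final: 0.330032


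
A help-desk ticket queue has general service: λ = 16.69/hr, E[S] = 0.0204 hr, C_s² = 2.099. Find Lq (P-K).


ρ = λ·E[S] = 16.69·0.0204 = 0.3405
Lq = ρ²(1+C_s²)/(2(1−ρ)) = 0.1159·(1+2.099)/(2·0.6595)
= 0.1159·3.0990/1.3190 = 0.27235

Final: 0.27235


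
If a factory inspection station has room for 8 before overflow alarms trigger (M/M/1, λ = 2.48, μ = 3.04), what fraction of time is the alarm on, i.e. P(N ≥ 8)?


ρ = 2.48/3.04 = 0.8158
P(N ≥ n) = ρ^n = 0.8158^8 = 0.196166

Final: 0.196166


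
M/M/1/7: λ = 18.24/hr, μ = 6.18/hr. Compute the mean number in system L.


ρ = 18.24/6.18 = 2.9515
L = ρ[1 − (K+1)ρ^K + Kρ^(K+1)] / [(1−ρ)(1−ρ^(K+1))]
Numerator: 2.9515·(1 − 8·1950.987614 + 7·5758.254706) = 72903.574147
Denominator: (-1.9515)·(-5757.254706) = 11235.031029
L = 72903.574147/11235.031029 = 6.4890

Final: 6.4890


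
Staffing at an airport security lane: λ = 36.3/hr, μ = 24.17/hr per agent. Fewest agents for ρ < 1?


Stability requires cμ > λ ⇔ c > λ/μ.
λ/μ = 36.3/24.17 = 1.5019
Minimum integer c = ⌊1.5019⌋ + 1 = 2
Check: 2·24.17 = 48.34 > 36.3, while 1·24.17 = 24.17 ≤ 36.3

Final: 2 servers


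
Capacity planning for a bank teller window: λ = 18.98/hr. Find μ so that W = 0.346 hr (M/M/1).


W = 1/(μ−λ) ⇒ μ − λ = 1/W = 1/0.346 = 2.8902
μ = λ + 1/W = 18.98 + 2.8902 = 21.8702 per hr

Final: 21.8702 /hr


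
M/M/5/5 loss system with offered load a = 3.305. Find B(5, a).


B(c,a) = (a^c/c!) / Σ_{k=0}^{c} a^k/k!
a^5/5! = 3.286064
Σ terms (k=0..5): 1.00000 + 3.30500 + 5.46151 + 6.01677 + 4.97135 + 3.28606 = 24.040696
B = 3.286064/24.040696 = 0.136688

Final: 0.136688


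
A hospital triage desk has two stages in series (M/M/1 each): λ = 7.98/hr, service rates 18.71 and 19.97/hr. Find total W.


Each node sees arrival rate λ = 7.98/hr (tandem ⇒ throughput preserved).
W₁ = 1/(μ₁−λ) = 1/(18.71−7.98) = 0.09320 hr
W₂ = 1/(μ₂−λ) = 1/(19.97−7.98) = 0.08340 hr
W_total = W₁ + W₂ = 0.09320 + 0.08340 = 0.17660 hr

Final: 0.17660 hr


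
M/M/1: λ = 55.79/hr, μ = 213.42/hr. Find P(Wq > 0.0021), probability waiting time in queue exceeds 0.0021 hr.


ρ = 55.79/213.42 = 0.2614
P(Wq > t) = ρ·e^{−(μ−λ)t} = 0.2614·e^{−0.3310}
= 0.2614·0.718189 = 0.187741

Final: 0.187741


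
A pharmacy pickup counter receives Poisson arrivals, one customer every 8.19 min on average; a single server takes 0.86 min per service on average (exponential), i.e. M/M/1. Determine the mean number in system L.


λ = 60/8.19 = 7.3260 /hr
μ = 60/0.86 = 69.7674 /hr
ρ = λ/μ = 7.3260/69.7674 = 0.1050
L = ρ/(1−ρ) = 0.1050/0.8950 = 0.1173

Final: 0.1173


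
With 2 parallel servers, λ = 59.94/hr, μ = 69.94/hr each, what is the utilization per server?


ρ = λ/(cμ) = 59.94/(2·69.94) = 59.94/139.88 = 0.4285

Final: 0.4285


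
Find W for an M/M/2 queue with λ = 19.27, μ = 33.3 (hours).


a = 0.5787; ρ = 0.2893; P₀ = 0.551182
Lq = P₀·a^c·ρ/(c!(1−ρ)²) = 0.05287
Wq = Lq/λ = 0.05287/19.27 = 0.002744 hr
W = Wq + 1/μ = 0.002744 + 0.03003 = 0.03277 hr

Final: 0.03277 hr


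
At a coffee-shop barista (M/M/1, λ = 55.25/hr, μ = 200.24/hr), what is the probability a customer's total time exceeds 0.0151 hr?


W ~ Exponential(μ−λ) for M/M/1.
μ − λ = 200.24 − 55.25 = 144.9900
P(W > t) = e^{−(μ−λ)t} = e^{−2.1893} = 0.111990

Final: 0.111990


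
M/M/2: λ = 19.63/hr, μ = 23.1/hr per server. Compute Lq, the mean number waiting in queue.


a = λ/μ = 0.8498; ρ = a/2 = 0.4249
P₀ = 0.403615
Lq = P₀·a^c·ρ / (c!·(1−ρ)²) = 0.403615·0.72213·0.4249/(2·0.33075)
= 0.18721

Final: 0.18721


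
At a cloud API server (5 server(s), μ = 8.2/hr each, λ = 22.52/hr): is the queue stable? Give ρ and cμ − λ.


Total capacity cμ = 5·8.2 = 41.00/hr
ρ = λ/(cμ) = 22.52/41.00 = 0.5493
Stable ⇔ ρ < 1: YES
Spare capacity = cμ − λ = 41.00 − 22.52 = 18.48/hr

Final: ρ = 0.5493; stable; margin = 18.48/hr


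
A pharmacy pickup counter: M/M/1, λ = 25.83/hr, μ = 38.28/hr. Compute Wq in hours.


ρ = 25.83/38.28 = 0.6748
Wq = ρ/(μ−λ) = 0.6748/(38.28 − 25.83) = 0.6748/12.45 = 0.05420 hr

Final: 0.05420 hr


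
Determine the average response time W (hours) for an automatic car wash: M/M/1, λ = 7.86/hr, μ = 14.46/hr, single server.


W = 1/(μ−λ) = 1/(14.46 − 7.86) = 1/6.60 = 0.1515 hr

Final: 0.1515 hr


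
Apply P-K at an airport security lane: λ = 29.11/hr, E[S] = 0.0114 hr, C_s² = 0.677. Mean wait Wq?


ρ = λ·E[S] = 29.11·0.0114 = 0.3319
E[S²] = E[S]²(1+C_s²) = 0.0114²·(1+0.677) = 0.0002179
Wq = λ·E[S²]/(2(1−ρ)) = 29.11·0.0002179/(2·0.6681) = 0.004748 hr

Final: 0.004748 hr


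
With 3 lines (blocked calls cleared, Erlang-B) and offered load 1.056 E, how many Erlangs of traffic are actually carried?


B(3,1.056) = 0.069849 (Erlang-B)
Carried load = a(1 − B) = 1.056·(1 − 0.069849) = 1.056·0.930151 = 0.9822 E

Final: 0.9822 Erlangs


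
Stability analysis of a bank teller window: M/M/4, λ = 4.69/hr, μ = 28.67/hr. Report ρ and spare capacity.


Total capacity cμ = 4·28.67 = 114.68/hr
ρ = λ/(cμ) = 4.69/114.68 = 0.04090
Stable ⇔ ρ < 1: YES
Spare capacity = cμ − λ = 114.68 − 4.69 = 109.99/hr

Final: ρ = 0.04090; stable; margin = 109.99/hr


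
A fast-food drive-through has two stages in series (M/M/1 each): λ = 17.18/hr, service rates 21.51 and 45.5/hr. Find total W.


Each node sees arrival rate λ = 17.18/hr (tandem ⇒ throughput preserved).
W₁ = 1/(μ₁−λ) = 1/(21.51−17.18) = 0.23095 hr
W₂ = 1/(μ₂−λ) = 1/(45.5−17.18) = 0.03531 hr
W_total = W₁ + W₂ = 0.23095 + 0.03531 = 0.26626 hr

Final: 0.26626 hr


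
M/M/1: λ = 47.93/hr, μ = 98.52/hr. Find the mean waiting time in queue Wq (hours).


ρ = 47.93/98.52 = 0.4865
Wq = ρ/(μ−λ) = 0.4865/(98.52 − 47.93) = 0.4865/50.59 = 0.009617 hr

Final: 0.009617 hr
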